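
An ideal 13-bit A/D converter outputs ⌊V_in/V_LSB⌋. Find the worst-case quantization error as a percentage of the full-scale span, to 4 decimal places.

Truncating → worst-case error = 1 LSB = V_FS/2^13, so 100/8192 = 0.012207 % of full scale.

0.0122 %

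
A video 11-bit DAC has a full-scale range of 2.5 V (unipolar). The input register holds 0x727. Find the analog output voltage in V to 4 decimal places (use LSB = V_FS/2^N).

2.2351 V

LSB = 2.5 V / 2^11 = 1.221 mV.
Code 0x727 = 1831 decimal.
V_out = 0 + 1831 × 0.0012207 V = 2.23511 V.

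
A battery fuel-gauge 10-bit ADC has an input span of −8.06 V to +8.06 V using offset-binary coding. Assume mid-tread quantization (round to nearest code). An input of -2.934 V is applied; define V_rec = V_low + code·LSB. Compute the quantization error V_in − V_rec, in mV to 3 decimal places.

-5.953 mV

Step size: 16.12 V ÷ 2^10 = 15.742 mV.
Scaled input = 325.6218 LSBs, so code = 326.
V_rec = (−8.06) + 326·0.0157422 = -2.9280469 V.
V_in − V_rec = -0.00595313 V = -5.953 mV.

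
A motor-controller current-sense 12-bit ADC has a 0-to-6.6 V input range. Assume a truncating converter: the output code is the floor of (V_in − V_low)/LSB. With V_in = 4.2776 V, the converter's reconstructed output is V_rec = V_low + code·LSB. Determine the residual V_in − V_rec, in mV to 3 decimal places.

One LSB is 6.6 V / 4096 = 1.611 mV.
(V_in − V_low)/LSB = (4.2776 − 0)/0.00161133 = 2654.7045 → code 2654 (floor).
V_rec = 0 + 2654·0.00161133 = 4.2764648 V.
Error = 4.2776 − 4.2764648 = 0.00113516 V = 1.135 mV.

1.135 mV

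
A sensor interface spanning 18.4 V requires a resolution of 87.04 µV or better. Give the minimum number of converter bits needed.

18 bits

Number of steps required ≥ 18.4 V / 87.04 µV = 211397.06.
Need 2^N ≥ 211397.06; 2^17 = 131072, 2^18 = 262144.
Minimum N = 18.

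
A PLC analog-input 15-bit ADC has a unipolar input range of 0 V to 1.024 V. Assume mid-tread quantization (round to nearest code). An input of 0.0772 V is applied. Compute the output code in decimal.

With 32768 levels over 1.024 V, one step is 31.25 µV.
(V_in − V_low)/LSB = (0.0772 − 0) / 3.125e-05 = 2470.400.
Round → code 2470.

code 2470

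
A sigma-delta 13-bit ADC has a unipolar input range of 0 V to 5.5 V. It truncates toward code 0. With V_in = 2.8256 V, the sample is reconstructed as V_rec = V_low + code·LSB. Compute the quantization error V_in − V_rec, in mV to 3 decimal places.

Step size: 5.5 V ÷ 2^13 = 0.671 mV.
(V_in − V_low)/LSB = (2.8256 − 0)/0.000671387 = 4208.6028 → code 4208 (floor).
Code 4208 maps back to 0 + 4208×0.000671387 V = 2.8251953 V.
V_in − V_rec = 0.000404687 V = 0.405 mV.

0.405 mV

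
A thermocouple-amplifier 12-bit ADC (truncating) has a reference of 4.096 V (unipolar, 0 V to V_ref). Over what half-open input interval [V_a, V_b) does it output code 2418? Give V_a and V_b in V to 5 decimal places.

[2.41800 V, 2.41900 V)

LSB = 4.096/2^12 = 1.000 mV.
V_a = V_low + 2418·LSB = 2.418 V; V_b = V_low + 2419·LSB = 2.419 V.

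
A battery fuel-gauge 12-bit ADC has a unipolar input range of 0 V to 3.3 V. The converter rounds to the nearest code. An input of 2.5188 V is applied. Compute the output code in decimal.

With 4096 levels over 3.3 V, one step is 0.806 mV.
Input sits at 3126.365 steps above V_low.
So the output code is 3126.

code 3126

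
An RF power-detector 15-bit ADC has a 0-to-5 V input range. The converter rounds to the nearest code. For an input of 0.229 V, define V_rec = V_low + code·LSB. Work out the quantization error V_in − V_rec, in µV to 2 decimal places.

-34.42 µV

LSB = 5/2^15 = 152.59 µV.
Scaled input = 1500.7744 LSBs, so code = 1501.
V_rec = 0 + 1501·0.000152588 = 0.22903442 V.
V_in − V_rec = -3.44238e-05 V = -34.42 µV.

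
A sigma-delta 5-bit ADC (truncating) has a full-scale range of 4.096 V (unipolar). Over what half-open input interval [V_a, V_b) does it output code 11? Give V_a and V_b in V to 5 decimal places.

LSB = 4.096/2^5 = 128.000 mV.
V_a = V_low + 11·LSB = 1.408 V; V_b = V_low + 12·LSB = 1.536 V.

[1.40800 V, 1.53600 V)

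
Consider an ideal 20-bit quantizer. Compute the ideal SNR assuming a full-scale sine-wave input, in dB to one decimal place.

SNR ≈ 6.02·N + 1.76 dB = 6.02·20 + 1.76 = 122.16 dB.

122.2 dB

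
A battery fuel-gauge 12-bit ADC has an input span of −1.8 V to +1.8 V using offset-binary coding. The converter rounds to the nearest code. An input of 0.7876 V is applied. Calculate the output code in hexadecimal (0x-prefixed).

Full-scale span = 3.6 V; LSB = 3.6/2^12 = 0.879 mV.
Input sits at 2944.114 steps above V_low.
round(2944.114) = 2944.
In hexadecimal (0x-prefixed): 0xB80.

code 0xB80 (decimal 2944)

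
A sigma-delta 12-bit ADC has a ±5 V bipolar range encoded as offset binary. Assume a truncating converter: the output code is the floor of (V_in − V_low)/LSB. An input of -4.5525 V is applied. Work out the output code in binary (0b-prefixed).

With 4096 levels over 10 V, one step is 2.441 mV.
(-4.5525 − (−5)) / 0.00244141 = 183.296 LSBs.
So the output code is 183.
In binary (0b-prefixed): 0b10110111.

code 0b10110111 (decimal 183)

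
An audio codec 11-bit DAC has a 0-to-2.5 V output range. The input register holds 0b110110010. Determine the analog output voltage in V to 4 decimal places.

LSB = 2.5 V / 2^11 = 1.221 mV.
Code 0b110110010 = 434 decimal.
V_out = 0 + 434 × 0.0012207 V = 0.529785 V.

0.5298 V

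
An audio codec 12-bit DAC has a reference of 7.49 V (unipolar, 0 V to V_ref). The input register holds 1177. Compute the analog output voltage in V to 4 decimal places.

2.1523 V

LSB = 7.49 V / 2^12 = 1.829 mV.
V_out = 0 + 1177 × 0.00182861 V = 2.15228 V.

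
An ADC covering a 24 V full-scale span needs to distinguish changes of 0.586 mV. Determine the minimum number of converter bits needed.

Number of steps required ≥ 24 V / 0.586 mV = 40955.63.
Need 2^N ≥ 40955.63; 2^15 = 32768, 2^16 = 65536.
Minimum N = 16.

16 bits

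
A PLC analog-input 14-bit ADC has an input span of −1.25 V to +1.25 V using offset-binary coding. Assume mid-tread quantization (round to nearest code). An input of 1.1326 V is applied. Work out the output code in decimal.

code 15615

With 16384 levels over 2.5 V, one step is 152.59 µV.
Input sits at 15614.607 steps above V_low.
Round → code 15615.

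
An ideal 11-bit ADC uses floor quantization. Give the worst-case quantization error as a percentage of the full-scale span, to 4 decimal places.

0.0488 %

Truncating → worst-case error = 1 LSB = V_FS/2^11, so 100/2048 = 0.0488281 % of full scale.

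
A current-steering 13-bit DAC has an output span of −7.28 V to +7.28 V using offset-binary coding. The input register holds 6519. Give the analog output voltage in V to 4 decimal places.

LSB = 14.56 V / 2^13 = 1.777 mV.
V_out = (−7.28) + 6519 × 0.00177734 V = 4.3065 V.

4.3065 V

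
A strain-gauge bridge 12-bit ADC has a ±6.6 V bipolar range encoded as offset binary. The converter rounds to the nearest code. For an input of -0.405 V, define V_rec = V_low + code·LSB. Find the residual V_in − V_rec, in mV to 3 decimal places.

1.055 mV

Step size: 13.2 V ÷ 2^12 = 3.223 mV.
Scaled input = 1922.3273 LSBs, so code = 1922.
Reconstructed: -0.40605469 V.
Difference: 0.00105469 V → 1.055 mV.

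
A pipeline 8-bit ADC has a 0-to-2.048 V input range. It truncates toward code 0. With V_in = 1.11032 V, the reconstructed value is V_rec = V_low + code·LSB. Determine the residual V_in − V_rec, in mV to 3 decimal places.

6.320 mV

Step size: 2.048 V ÷ 2^8 = 8.000 mV.
Scaled input = 138.7900 LSBs, so code = 138.
Reconstructed: 1.104 V.
Error = 1.11032 − 1.104 = 0.00632 V = 6.320 mV.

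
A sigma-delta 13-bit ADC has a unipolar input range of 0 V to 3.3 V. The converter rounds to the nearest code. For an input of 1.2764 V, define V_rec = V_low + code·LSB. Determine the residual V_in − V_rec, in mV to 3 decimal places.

One LSB is 3.3 V / 8192 = 402.83 µV.
(V_in − V_low)/LSB = (1.2764 − 0)/0.000402832 = 3168.5663 → code 3169 (round).
Reconstructed: 1.2765747 V.
Error = 1.2764 − 1.2765747 = -0.000174707 V = -0.175 mV.

-0.175 mV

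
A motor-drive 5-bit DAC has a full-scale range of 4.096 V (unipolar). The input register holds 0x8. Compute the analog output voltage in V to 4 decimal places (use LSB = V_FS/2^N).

LSB = 4.096 V / 2^5 = 128.000 mV.
Code 0x8 = 8 decimal.
V_out = 0 + 8 × 0.128 V = 1.024 V.

1.0240 V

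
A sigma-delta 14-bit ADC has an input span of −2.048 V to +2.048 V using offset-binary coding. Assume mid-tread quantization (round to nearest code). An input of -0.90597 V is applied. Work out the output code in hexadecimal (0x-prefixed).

code 0x11D8 (decimal 4568)

Full-scale span = 4.096 V; LSB = 4.096/2^14 = 250.00 µV.
(-0.90597 − (−2.048)) / 0.00025 = 4568.120 LSBs.
So the output code is 4568.
In hexadecimal (0x-prefixed): 0x11D8.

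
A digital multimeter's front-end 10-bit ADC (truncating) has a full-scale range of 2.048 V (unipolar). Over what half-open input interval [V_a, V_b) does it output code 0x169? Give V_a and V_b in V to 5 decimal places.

[0.72200 V, 0.72400 V)

LSB = 2.048/2^10 = 2.000 mV.
Code 0x169 = 361 decimal.
V_a = V_low + 361·LSB = 0.722 V; V_b = V_low + 362·LSB = 0.724 V.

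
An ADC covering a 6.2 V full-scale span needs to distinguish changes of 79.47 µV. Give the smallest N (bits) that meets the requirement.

Number of steps required ≥ 6.2 V / 79.47 µV = 78016.86.
Need 2^N ≥ 78016.86; 2^16 = 65536, 2^17 = 131072.
Minimum N = 17.

17 bits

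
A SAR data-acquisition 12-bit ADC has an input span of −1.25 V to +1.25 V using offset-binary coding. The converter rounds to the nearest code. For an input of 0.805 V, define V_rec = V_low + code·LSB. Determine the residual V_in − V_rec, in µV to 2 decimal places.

Step size: 2.5 V ÷ 2^12 = 0.610 mV.
(0.805 − (−1.25))/0.000610352 = 3366.9120; round gives code 3367.
V_rec = (−1.25) + 3367·0.000610352 = 0.80505371 V.
V_in − V_rec = -5.37109e-05 V = -53.71 µV.

-53.71 µV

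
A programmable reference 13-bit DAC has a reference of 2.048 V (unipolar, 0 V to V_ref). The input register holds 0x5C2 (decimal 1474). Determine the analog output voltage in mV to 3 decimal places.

368.500 mV

LSB = 2.048 V / 2^13 = 250.00 µV.
Code 0x5C2 = 1474 decimal.
V_out = 0 + 1474 × 0.00025 V = 0.3685 V.
= 368.500 mV.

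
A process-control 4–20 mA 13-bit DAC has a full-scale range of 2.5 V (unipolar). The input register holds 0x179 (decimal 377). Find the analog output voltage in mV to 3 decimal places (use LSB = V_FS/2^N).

115.051 mV

LSB = 2.5 V / 2^13 = 305.18 µV.
Code 0x179 = 377 decimal.
V_out = 0 + 377 × 0.000305176 V = 0.115051 V.
= 115.051 mV.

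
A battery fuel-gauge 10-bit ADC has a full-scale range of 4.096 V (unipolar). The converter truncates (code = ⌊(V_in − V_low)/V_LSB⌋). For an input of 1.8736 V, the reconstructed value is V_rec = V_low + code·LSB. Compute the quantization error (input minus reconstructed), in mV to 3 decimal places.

1.600 mV

Step size: 4.096 V ÷ 2^10 = 4.000 mV.
Scaled input = 468.4000 LSBs, so code = 468.
Code 468 maps back to 0 + 468×0.004 V = 1.872 V.
Error = 1.8736 − 1.872 = 0.0016 V = 1.600 mV.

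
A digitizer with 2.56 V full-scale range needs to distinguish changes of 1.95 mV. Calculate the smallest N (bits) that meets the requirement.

11 bits

Number of steps required ≥ 2.56 V / 1.95 mV = 1312.82.
Need 2^N ≥ 1312.82; 2^10 = 1024, 2^11 = 2048.
Minimum N = 11.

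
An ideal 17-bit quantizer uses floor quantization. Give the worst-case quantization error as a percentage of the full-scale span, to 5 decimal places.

Truncating → worst-case error = 1 LSB = V_FS/2^17, so 100/131072 = 0.000762939 % of full scale.

0.00076 %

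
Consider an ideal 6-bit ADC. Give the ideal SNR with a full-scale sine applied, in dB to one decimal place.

SNR ≈ 6.02·N + 1.76 dB = 6.02·6 + 1.76 = 37.88 dB.

37.9 dB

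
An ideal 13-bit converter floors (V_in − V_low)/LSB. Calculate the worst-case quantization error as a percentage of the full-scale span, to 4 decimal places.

0.0122 %

Truncating → worst-case error = 1 LSB = V_FS/2^13, so 100/8192 = 0.012207 % of full scale.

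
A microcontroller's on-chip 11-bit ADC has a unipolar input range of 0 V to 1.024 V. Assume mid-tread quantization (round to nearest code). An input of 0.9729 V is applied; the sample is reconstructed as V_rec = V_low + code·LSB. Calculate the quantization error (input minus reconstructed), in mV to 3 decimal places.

Step size: 1.024 V ÷ 2^11 = 0.500 mV.
Scaled input = 1945.8000 LSBs, so code = 1946.
Reconstructed: 0.973 V.
Error = 0.9729 − 0.973 = -0.0001 V = -0.100 mV.

-0.100 mV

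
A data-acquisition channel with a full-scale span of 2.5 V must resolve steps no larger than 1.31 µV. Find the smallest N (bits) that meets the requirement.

21 bits

Number of steps required ≥ 2.5 V / 1.31 µV = 1908396.95.
Need 2^N ≥ 1908396.95; 2^20 = 1048576, 2^21 = 2097152.
Minimum N = 21.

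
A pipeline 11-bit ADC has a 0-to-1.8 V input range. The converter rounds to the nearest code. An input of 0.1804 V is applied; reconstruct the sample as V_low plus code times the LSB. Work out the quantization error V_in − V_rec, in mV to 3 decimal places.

LSB = 1.8/2^11 = 0.879 mV.
Scaled input = 205.2551 LSBs, so code = 205.
Code 205 maps back to 0 + 205×0.000878906 V = 0.18017578 V.
Error = 0.1804 − 0.18017578 = 0.000224219 V = 0.224 mV.

0.224 mV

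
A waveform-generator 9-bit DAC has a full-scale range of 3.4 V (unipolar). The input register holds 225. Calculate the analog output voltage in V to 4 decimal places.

LSB = 3.4 V / 2^9 = 6.641 mV.
V_out = 0 + 225 × 0.00664062 V = 1.49414 V.

1.4941 V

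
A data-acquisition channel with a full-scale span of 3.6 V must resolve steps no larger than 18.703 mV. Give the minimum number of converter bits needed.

Number of steps required ≥ 3.6 V / 18.703 mV = 192.48.
Need 2^N ≥ 192.48; 2^7 = 128, 2^8 = 256.
Minimum N = 8.

8 bits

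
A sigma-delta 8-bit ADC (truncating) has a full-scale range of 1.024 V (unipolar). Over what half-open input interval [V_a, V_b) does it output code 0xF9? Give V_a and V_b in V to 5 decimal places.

LSB = 1.024/2^8 = 4.000 mV.
Code 0xF9 = 249 decimal.
V_a = V_low + 249·LSB = 0.996 V; V_b = V_low + 250·LSB = 1 V.

[0.99600 V, 1.00000 V)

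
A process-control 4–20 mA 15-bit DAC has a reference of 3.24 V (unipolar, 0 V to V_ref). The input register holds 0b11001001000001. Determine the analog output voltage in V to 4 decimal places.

1.2721 V

LSB = 3.24 V / 2^15 = 98.88 µV.
Code 0b11001001000001 = 12865 decimal.
V_out = 0 + 12865 × 9.8877e-05 V = 1.27205 V.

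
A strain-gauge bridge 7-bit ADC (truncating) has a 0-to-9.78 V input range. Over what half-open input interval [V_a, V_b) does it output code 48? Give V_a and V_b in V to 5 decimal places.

LSB = 9.78/2^7 = 76.406 mV.
V_a = V_low + 48·LSB = 3.6675 V; V_b = V_low + 49·LSB = 3.74391 V.

[3.66750 V, 3.74391 V)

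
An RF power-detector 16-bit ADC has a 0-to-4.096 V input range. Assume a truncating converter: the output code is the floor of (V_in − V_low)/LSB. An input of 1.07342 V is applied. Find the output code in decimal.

code 17174

With 65536 levels over 4.096 V, one step is 62.50 µV.
(1.07342 − 0) / 6.25e-05 = 17174.720 LSBs.
So the output code is 17174.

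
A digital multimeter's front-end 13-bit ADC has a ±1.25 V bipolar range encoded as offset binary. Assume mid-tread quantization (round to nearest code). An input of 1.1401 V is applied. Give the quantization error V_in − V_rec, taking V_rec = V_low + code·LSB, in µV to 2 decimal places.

LSB = 2.5/2^13 = 305.18 µV.
Scaled input = 7831.8797 LSBs, so code = 7832.
Code 7832 maps back to (−1.25) + 7832×0.000305176 V = 1.1401367 V.
V_in − V_rec = -3.67188e-05 V = -36.72 µV.

-36.72 µV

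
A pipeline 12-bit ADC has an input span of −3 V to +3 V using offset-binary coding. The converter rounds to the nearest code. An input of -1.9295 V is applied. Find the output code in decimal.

With 4096 levels over 6 V, one step is 1.465 mV.
Input sits at 730.795 steps above V_low.
Round → code 731.

code 731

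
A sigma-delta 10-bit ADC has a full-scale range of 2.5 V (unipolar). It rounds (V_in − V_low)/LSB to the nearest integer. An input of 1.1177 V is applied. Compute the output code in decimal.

code 458

Full-scale span = 2.5 V; LSB = 2.5/2^10 = 2.441 mV.
(V_in − V_low)/LSB = (1.1177 − 0) / 0.00244141 = 457.810.
So the output code is 458.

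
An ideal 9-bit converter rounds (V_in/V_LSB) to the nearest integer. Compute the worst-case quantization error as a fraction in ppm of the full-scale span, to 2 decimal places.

976.56 ppm

Rounding → worst-case error = ½ LSB = V_FS/2^10, so 1e+06/1024 = 976.562 ppm of full scale.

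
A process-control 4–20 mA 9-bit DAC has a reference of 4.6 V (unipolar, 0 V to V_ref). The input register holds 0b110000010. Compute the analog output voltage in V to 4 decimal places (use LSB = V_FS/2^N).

LSB = 4.6 V / 2^9 = 8.984 mV.
Code 0b110000010 = 386 decimal.
V_out = 0 + 386 × 0.00898437 V = 3.46797 V.

3.4680 V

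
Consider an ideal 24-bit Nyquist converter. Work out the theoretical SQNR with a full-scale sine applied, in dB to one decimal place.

146.2 dB

SNR ≈ 6.02·N + 1.76 dB = 6.02·24 + 1.76 = 146.24 dB.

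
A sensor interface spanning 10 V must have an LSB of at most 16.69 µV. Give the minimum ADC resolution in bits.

Number of steps required ≥ 10 V / 16.69 µV = 599161.17.
Need 2^N ≥ 599161.17; 2^19 = 524288, 2^20 = 1048576.
Minimum N = 20.

20 bits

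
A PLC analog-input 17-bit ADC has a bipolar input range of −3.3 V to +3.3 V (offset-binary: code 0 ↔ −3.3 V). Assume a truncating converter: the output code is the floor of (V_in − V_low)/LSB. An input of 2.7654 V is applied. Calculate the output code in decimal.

code 120455

With 131072 levels over 6.6 V, one step is 50.35 µV.
(2.7654 − (−3.3)) / 5.0354e-05 = 120455.168 LSBs.
Floor → code 120455.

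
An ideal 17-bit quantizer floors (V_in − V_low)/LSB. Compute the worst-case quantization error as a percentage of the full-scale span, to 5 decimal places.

0.00076 %

Truncating → worst-case error = 1 LSB = V_FS/2^17, so 100/131072 = 0.000762939 % of full scale.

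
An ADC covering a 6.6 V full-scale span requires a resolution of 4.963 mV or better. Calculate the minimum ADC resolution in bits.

11 bits

Number of steps required ≥ 6.6 V / 4.963 mV = 1329.84.
Need 2^N ≥ 1329.84; 2^10 = 1024, 2^11 = 2048.
Minimum N = 11.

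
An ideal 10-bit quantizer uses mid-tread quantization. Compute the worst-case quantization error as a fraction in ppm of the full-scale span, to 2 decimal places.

488.28 ppm

Rounding → worst-case error = ½ LSB = V_FS/2^11, so 1e+06/2048 = 488.281 ppm of full scale.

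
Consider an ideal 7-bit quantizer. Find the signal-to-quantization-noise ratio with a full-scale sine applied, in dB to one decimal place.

43.9 dB

SNR ≈ 6.02·N + 1.76 dB = 6.02·7 + 1.76 = 43.90 dB.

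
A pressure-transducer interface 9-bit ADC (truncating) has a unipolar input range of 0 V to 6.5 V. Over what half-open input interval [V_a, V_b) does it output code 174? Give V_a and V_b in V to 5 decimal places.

[2.20898 V, 2.22168 V)

LSB = 6.5/2^9 = 12.695 mV.
V_a = V_low + 174·LSB = 2.20898 V; V_b = V_low + 175·LSB = 2.22168 V.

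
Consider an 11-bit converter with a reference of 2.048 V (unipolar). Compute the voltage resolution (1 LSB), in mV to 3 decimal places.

Full-scale span = 2.048 V.
LSB = 2.048 / 2^11 = 2.048 / 2048 = 0.001 V = 1.000 mV.

1.000 mV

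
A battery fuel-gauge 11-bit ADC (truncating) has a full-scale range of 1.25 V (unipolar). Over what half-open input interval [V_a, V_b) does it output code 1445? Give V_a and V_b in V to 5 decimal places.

LSB = 1.25/2^11 = 0.610 mV.
V_a = V_low + 1445·LSB = 0.881958 V; V_b = V_low + 1446·LSB = 0.882568 V.

[0.88196 V, 0.88257 V)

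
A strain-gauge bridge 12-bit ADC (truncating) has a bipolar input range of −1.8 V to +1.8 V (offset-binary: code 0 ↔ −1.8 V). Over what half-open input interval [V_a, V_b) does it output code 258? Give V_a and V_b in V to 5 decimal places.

LSB = 3.6/2^12 = 0.879 mV.
V_a = V_low + 258·LSB = -1.57324 V; V_b = V_low + 259·LSB = -1.57236 V.

[-1.57324 V, -1.57236 V)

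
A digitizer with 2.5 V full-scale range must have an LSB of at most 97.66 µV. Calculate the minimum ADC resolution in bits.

Number of steps required ≥ 2.5 V / 97.66 µV = 25599.02.
Need 2^N ≥ 25599.02; 2^14 = 16384, 2^15 = 32768.
Minimum N = 15.

15 bits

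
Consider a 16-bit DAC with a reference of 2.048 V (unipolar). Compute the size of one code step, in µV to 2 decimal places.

Full-scale span = 2.048 V.
LSB = 2.048 / 2^16 = 2.048 / 65536 = 3.125e-05 V = 31.25 µV.

31.25 µV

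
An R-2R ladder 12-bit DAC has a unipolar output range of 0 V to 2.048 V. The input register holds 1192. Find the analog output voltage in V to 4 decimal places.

LSB = 2.048 V / 2^12 = 0.500 mV.
V_out = 0 + 1192 × 0.0005 V = 0.596 V.

0.5960 V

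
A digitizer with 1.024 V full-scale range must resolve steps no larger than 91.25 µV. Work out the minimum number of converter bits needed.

Number of steps required ≥ 1.024 V / 91.25 µV = 11221.92.
Need 2^N ≥ 11221.92; 2^13 = 8192, 2^14 = 16384.
Minimum N = 14.

14 bits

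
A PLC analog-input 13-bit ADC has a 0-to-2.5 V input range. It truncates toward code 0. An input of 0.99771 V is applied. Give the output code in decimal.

Full-scale span = 2.5 V; LSB = 2.5/2^13 = 305.18 µV.
Input sits at 3269.296 steps above V_low.
Floor → code 3269.

code 3269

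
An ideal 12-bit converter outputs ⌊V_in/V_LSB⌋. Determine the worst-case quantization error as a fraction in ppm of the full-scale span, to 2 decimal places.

Truncating → worst-case error = 1 LSB = V_FS/2^12, so 1e+06/4096 = 244.141 ppm of full scale.

244.14 ppm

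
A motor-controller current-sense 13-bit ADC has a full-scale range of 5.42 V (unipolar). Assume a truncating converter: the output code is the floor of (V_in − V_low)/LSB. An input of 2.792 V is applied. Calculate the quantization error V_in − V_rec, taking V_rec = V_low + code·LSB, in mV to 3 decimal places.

LSB = 5.42/2^13 = 0.662 mV.
Scaled input = 4219.9380 LSBs, so code = 4219.
Reconstructed: 2.7913794 V.
V_in − V_rec = 0.000620605 V = 0.621 mV.

0.621 mV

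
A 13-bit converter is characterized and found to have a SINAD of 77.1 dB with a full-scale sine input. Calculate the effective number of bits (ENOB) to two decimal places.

12.51 bits

ENOB = (SINAD − 1.76) / 6.02 = (77.1 − 1.76)/6.02 = 12.515.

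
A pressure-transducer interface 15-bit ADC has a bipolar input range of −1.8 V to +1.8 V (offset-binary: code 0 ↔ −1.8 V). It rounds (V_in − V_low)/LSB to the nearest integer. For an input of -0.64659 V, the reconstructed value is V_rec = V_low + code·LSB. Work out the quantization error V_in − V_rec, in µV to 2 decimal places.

LSB = 3.6/2^15 = 109.86 µV.
Scaled input = 10498.5941 LSBs, so code = 10499.
Code 10499 maps back to (−1.8) + 10499×0.000109863 V = -0.64654541 V.
Error = -0.64659 − (−0.64654541) = -4.45898e-05 V = -44.59 µV.

-44.59 µV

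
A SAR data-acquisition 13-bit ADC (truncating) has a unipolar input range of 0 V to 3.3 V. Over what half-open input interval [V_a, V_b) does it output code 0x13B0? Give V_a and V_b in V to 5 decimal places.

[2.03027 V, 2.03068 V)

LSB = 3.3/2^13 = 402.83 µV.
Code 0x13B0 = 5040 decimal.
V_a = V_low + 5040·LSB = 2.03027 V; V_b = V_low + 5041·LSB = 2.03068 V.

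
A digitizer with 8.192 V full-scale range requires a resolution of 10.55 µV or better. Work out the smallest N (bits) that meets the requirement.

Number of steps required ≥ 8.192 V / 10.55 µV = 776492.89.
Need 2^N ≥ 776492.89; 2^19 = 524288, 2^20 = 1048576.
Minimum N = 20.

20 bits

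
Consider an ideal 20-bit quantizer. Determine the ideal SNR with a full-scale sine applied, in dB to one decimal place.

122.2 dB

SNR ≈ 6.02·N + 1.76 dB = 6.02·20 + 1.76 = 122.16 dB.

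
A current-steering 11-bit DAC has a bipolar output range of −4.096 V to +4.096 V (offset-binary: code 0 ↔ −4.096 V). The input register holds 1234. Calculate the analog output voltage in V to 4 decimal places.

LSB = 8.192 V / 2^11 = 4.000 mV.
V_out = (−4.096) + 1234 × 0.004 V = 0.84 V.

0.8400 V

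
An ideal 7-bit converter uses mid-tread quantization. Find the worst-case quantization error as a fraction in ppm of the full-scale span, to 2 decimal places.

Rounding → worst-case error = ½ LSB = V_FS/2^8, so 1e+06/256 = 3906.25 ppm of full scale.

3906.25 ppm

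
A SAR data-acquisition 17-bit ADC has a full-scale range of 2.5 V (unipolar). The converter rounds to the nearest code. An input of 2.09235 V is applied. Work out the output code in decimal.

code 109699

Full-scale span = 2.5 V; LSB = 2.5/2^17 = 19.07 µV.
Input sits at 109699.400 steps above V_low.
So the output code is 109699.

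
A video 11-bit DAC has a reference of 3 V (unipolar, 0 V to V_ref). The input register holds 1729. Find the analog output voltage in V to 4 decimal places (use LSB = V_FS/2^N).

LSB = 3 V / 2^11 = 1.465 mV.
V_out = 0 + 1729 × 0.00146484 V = 2.53271 V.

2.5327 V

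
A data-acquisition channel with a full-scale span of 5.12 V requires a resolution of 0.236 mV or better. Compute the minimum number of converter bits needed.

15 bits

Number of steps required ≥ 5.12 V / 0.236 mV = 21694.92.
Need 2^N ≥ 21694.92; 2^14 = 16384, 2^15 = 32768.
Minimum N = 15.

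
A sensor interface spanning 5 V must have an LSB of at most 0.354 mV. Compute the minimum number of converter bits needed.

14 bits

Number of steps required ≥ 5 V / 0.354 mV = 14124.29.
Need 2^N ≥ 14124.29; 2^13 = 8192, 2^14 = 16384.
Minimum N = 14.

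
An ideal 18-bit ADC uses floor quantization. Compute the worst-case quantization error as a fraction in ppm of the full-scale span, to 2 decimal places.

3.81 ppm

Truncating → worst-case error = 1 LSB = V_FS/2^18, so 1e+06/262144 = 3.8147 ppm of full scale.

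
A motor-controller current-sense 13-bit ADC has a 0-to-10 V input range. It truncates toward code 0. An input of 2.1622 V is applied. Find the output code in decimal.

With 8192 levels over 10 V, one step is 1.221 mV.
Input sits at 1771.274 steps above V_low.
Floor → code 1771.

code 1771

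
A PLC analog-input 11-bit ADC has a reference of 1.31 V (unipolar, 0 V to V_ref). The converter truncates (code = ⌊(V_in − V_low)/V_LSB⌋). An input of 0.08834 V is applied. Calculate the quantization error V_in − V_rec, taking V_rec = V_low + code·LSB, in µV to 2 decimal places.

One LSB is 1.31 V / 2048 = 0.640 mV.
(V_in − V_low)/LSB = (0.08834 − 0)/0.000639648 = 138.1071 → code 138 (floor).
Code 138 maps back to 0 + 138×0.000639648 V = 0.088271484 V.
Error = 0.08834 − 0.088271484 = 6.85156e-05 V = 68.52 µV.

68.52 µV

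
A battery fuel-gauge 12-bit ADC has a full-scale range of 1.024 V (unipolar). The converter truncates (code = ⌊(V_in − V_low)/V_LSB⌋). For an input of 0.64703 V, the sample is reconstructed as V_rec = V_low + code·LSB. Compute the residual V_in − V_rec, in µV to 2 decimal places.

Step size: 1.024 V ÷ 2^12 = 250.00 µV.
Scaled input = 2588.1200 LSBs, so code = 2588.
Reconstructed: 0.647 V.
Difference: 3e-05 V → 30.00 µV.

30.00 µV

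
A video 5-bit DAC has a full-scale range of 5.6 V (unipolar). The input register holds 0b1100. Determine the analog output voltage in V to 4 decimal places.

LSB = 5.6 V / 2^5 = 175.000 mV.
Code 0b1100 = 12 decimal.
V_out = 0 + 12 × 0.175 V = 2.1 V.

2.1000 V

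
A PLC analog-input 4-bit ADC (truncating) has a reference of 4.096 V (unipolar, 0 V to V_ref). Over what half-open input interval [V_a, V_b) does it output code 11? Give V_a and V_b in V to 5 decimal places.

LSB = 4.096/2^4 = 256.000 mV.
V_a = V_low + 11·LSB = 2.816 V; V_b = V_low + 12·LSB = 3.072 V.

[2.81600 V, 3.07200 V)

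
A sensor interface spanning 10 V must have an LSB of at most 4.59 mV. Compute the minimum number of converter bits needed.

Number of steps required ≥ 10 V / 4.59 mV = 2178.65.
Need 2^N ≥ 2178.65; 2^11 = 2048, 2^12 = 4096.
Minimum N = 12.

12 bits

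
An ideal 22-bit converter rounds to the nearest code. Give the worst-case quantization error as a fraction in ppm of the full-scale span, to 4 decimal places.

Rounding → worst-case error = ½ LSB = V_FS/2^23, so 1e+06/8388608 = 0.119209 ppm of full scale.

0.1192 ppm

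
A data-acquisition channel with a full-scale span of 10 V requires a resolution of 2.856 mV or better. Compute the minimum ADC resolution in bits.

Number of steps required ≥ 10 V / 2.856 mV = 3501.40.
Need 2^N ≥ 3501.40; 2^11 = 2048, 2^12 = 4096.
Minimum N = 12.

12 bits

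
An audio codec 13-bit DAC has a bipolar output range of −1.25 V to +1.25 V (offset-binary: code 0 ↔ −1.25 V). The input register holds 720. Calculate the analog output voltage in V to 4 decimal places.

LSB = 2.5 V / 2^13 = 305.18 µV.
V_out = (−1.25) + 720 × 0.000305176 V = -1.03027 V.

-1.0303 V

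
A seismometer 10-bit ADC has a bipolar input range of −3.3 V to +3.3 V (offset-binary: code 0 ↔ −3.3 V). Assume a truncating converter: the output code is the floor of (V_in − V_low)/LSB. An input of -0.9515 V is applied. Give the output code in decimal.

With 1024 levels over 6.6 V, one step is 6.445 mV.
Input sits at 364.373 steps above V_low.
So the output code is 364.

code 364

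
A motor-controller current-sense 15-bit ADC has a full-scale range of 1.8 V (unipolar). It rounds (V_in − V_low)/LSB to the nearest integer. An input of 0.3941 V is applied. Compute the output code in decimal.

code 7174

Full-scale span = 1.8 V; LSB = 1.8/2^15 = 54.93 µV.
(V_in − V_low)/LSB = (0.3941 − 0) / 5.49316e-05 = 7174.372.
So the output code is 7174.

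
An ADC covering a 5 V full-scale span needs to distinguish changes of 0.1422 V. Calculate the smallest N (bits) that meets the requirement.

Number of steps required ≥ 5 V / 0.1422 V = 35.16.
Need 2^N ≥ 35.16; 2^5 = 32, 2^6 = 64.
Minimum N = 6.

6 bits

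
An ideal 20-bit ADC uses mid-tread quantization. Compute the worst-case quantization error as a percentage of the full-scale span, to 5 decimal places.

Rounding → worst-case error = ½ LSB = V_FS/2^21, so 100/2097152 = 4.76837e-05 % of full scale.

0.00005 %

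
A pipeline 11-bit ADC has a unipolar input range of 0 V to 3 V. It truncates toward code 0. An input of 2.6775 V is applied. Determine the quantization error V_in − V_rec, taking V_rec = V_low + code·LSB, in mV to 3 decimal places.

1.230 mV

One LSB is 3 V / 2048 = 1.465 mV.
Scaled input = 1827.8400 LSBs, so code = 1827.
V_rec = 0 + 1827·0.00146484 = 2.6762695 V.
Error = 2.6775 − 2.6762695 = 0.00123047 V = 1.230 mV.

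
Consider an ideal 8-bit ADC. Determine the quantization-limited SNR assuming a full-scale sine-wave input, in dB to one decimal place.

SNR ≈ 6.02·N + 1.76 dB = 6.02·8 + 1.76 = 49.92 dB.

49.9 dB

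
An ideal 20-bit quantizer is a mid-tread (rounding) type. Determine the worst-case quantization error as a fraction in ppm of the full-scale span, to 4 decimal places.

0.4768 ppm

Rounding → worst-case error = ½ LSB = V_FS/2^21, so 1e+06/2097152 = 0.476837 ppm of full scale.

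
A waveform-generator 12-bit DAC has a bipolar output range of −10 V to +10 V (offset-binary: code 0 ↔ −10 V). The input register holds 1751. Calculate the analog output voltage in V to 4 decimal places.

-1.4502 V

LSB = 20 V / 2^12 = 4.883 mV.
V_out = (−10) + 1751 × 0.00488281 V = -1.4502 V.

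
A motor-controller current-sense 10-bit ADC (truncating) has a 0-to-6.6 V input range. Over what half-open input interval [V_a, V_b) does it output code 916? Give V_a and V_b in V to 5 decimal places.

LSB = 6.6/2^10 = 6.445 mV.
V_a = V_low + 916·LSB = 5.90391 V; V_b = V_low + 917·LSB = 5.91035 V.

[5.90391 V, 5.91035 V)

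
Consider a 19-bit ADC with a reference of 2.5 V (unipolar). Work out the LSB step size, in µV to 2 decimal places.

4.77 µV

Full-scale span = 2.5 V.
LSB = 2.5 / 2^19 = 2.5 / 524288 = 4.76837e-06 V = 4.77 µV.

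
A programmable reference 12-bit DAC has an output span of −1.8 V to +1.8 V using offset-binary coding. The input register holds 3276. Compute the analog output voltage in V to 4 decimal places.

LSB = 3.6 V / 2^12 = 0.879 mV.
V_out = (−1.8) + 3276 × 0.000878906 V = 1.0793 V.

1.0793 V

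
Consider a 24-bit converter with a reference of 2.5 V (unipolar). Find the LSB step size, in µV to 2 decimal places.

0.15 µV

Full-scale span = 2.5 V.
LSB = 2.5 / 2^24 = 2.5 / 16777216 = 1.49012e-07 V = 0.15 µV.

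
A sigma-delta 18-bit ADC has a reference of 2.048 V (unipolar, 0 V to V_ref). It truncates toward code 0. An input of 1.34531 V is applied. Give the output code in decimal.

code 172199

With 262144 levels over 2.048 V, one step is 7.81 µV.
(1.34531 − 0) / 7.8125e-06 = 172199.680 LSBs.
So the output code is 172199.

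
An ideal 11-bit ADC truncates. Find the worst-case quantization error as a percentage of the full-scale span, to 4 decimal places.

Truncating → worst-case error = 1 LSB = V_FS/2^11, so 100/2048 = 0.0488281 % of full scale.

0.0488 %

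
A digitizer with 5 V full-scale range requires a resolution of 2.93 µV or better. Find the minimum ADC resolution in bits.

Number of steps required ≥ 5 V / 2.93 µV = 1706484.64.
Need 2^N ≥ 1706484.64; 2^20 = 1048576, 2^21 = 2097152.
Minimum N = 21.

21 bits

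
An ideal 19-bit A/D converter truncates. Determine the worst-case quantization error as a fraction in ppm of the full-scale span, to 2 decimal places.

1.91 ppm

Truncating → worst-case error = 1 LSB = V_FS/2^19, so 1e+06/524288 = 1.90735 ppm of full scale.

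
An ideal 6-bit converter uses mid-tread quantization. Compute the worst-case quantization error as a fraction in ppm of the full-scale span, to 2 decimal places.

Rounding → worst-case error = ½ LSB = V_FS/2^7, so 1e+06/128 = 7812.5 ppm of full scale.

7812.50 ppm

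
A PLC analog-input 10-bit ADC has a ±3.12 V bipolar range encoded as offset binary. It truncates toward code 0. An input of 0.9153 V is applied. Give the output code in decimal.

code 662

Full-scale span = 6.24 V; LSB = 6.24/2^10 = 6.094 mV.
(0.9153 − (−3.12)) / 0.00609375 = 662.203 LSBs.
So the output code is 662.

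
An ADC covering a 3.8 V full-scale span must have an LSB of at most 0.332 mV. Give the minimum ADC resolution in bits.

14 bits

Number of steps required ≥ 3.8 V / 0.332 mV = 11445.78.
Need 2^N ≥ 11445.78; 2^13 = 8192, 2^14 = 16384.
Minimum N = 14.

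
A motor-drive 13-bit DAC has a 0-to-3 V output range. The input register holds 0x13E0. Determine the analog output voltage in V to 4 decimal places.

1.8633 V

LSB = 3 V / 2^13 = 366.21 µV.
Code 0x13E0 = 5088 decimal.
V_out = 0 + 5088 × 0.000366211 V = 1.86328 V.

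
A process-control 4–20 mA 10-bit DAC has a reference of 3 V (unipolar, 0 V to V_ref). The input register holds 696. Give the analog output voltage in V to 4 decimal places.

2.0391 V

LSB = 3 V / 2^10 = 2.930 mV.
V_out = 0 + 696 × 0.00292969 V = 2.03906 V.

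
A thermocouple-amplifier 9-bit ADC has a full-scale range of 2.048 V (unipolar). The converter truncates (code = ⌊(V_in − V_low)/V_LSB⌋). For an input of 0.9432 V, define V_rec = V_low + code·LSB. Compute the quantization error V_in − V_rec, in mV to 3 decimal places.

3.200 mV

One LSB is 2.048 V / 512 = 4.000 mV.
Scaled input = 235.8000 LSBs, so code = 235.
V_rec = 0 + 235·0.004 = 0.94 V.
Difference: 0.0032 V → 3.200 mV.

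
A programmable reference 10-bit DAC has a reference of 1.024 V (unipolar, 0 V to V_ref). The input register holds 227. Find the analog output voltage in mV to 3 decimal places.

LSB = 1.024 V / 2^10 = 1.000 mV.
V_out = 0 + 227 × 0.001 V = 0.227 V.
= 227.000 mV.

227.000 mV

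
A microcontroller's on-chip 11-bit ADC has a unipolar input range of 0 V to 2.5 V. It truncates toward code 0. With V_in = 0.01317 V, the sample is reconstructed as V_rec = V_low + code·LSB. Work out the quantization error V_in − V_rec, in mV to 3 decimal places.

One LSB is 2.5 V / 2048 = 1.221 mV.
(0.01317 − 0)/0.0012207 = 10.7889; ⌊·⌋ gives code 10.
Reconstructed: 0.012207031 V.
V_in − V_rec = 0.000962969 V = 0.963 mV.

0.963 mV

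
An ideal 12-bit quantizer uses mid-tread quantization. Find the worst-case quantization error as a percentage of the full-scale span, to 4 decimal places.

0.0122 %

Rounding → worst-case error = ½ LSB = V_FS/2^13, so 100/8192 = 0.012207 % of full scale.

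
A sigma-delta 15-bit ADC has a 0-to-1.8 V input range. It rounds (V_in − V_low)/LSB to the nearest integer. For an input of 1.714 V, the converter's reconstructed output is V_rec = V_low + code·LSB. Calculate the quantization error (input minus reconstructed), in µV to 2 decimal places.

One LSB is 1.8 V / 32768 = 54.93 µV.
(V_in − V_low)/LSB = (1.714 − 0)/5.49316e-05 = 31202.4178 → code 31202 (round).
Reconstructed: 1.7139771 V.
V_in − V_rec = 2.29492e-05 V = 22.95 µV.

22.95 µV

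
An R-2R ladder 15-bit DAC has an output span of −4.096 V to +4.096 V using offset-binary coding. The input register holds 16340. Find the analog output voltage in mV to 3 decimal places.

LSB = 8.192 V / 2^15 = 250.00 µV.
V_out = (−4.096) + 16340 × 0.00025 V = -0.011 V.
= -11.000 mV.

-11.000 mV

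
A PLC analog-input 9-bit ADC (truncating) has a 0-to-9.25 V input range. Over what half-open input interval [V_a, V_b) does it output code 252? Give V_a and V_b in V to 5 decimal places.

LSB = 9.25/2^9 = 18.066 mV.
V_a = V_low + 252·LSB = 4.55273 V; V_b = V_low + 253·LSB = 4.5708 V.

[4.55273 V, 4.57080 V)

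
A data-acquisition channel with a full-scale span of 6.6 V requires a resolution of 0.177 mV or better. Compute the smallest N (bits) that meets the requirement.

16 bits

Number of steps required ≥ 6.6 V / 0.177 mV = 37288.14.
Need 2^N ≥ 37288.14; 2^15 = 32768, 2^16 = 65536.
Minimum N = 16.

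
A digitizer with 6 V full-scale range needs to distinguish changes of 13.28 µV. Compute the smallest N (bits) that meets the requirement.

Number of steps required ≥ 6 V / 13.28 µV = 451807.23.
Need 2^N ≥ 451807.23; 2^18 = 262144, 2^19 = 524288.
Minimum N = 19.

19 bits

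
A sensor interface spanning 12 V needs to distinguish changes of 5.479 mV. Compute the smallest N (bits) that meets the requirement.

12 bits

Number of steps required ≥ 12 V / 5.479 mV = 2190.18.
Need 2^N ≥ 2190.18; 2^11 = 2048, 2^12 = 4096.
Minimum N = 12.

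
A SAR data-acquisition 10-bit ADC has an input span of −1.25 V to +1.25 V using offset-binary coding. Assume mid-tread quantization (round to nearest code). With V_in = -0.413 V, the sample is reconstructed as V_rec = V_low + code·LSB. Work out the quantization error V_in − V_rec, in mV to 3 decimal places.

Step size: 2.5 V ÷ 2^10 = 2.441 mV.
(V_in − V_low)/LSB = (-0.413 − (−1.25))/0.00244141 = 342.8352 → code 343 (round).
Reconstructed: -0.41259766 V.
Error = -0.413 − (−0.41259766) = -0.000402344 V = -0.402 mV.

-0.402 mV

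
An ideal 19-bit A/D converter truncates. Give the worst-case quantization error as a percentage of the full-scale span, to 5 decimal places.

0.00019 %

Truncating → worst-case error = 1 LSB = V_FS/2^19, so 100/524288 = 0.000190735 % of full scale.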